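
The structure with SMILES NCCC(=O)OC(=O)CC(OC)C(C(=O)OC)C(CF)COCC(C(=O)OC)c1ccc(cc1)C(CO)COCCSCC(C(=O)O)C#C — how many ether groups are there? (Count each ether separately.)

Reading the structure from left to right:
  H2NCH2: –NH2 on an sp³ carbon with no adjacent C=O → amine.
  CH2CO-O-COCH2: two acyl groups sharing one oxygen, –C(=O)–O–C(=O)– → anhydride.
  CH(OCH3): pendant –OCH3: C–O–C with sp³ C, no adjacent C=O → ether.
  CH(COOCH3): pendant –COOCH3: carbonyl C bonded to C and –OCH3 → ester.
  CH(CH2F): pendant –CH2X: halogen on sp³ carbon → alkyl halide.
  CH2OCH2: C–O–C with sp³ carbons on both sides and no adjacent C=O → ether.
  CH(COOCH3): pendant –COOCH3: carbonyl C bonded to C and –OCH3 → ester.
  C6H4: para-disubstituted benzene ring → arene.
  CH(CH2OH): pendant –CH2OH on an sp³ backbone C → alcohol.
  CH2OCH2: C–O–C with sp³ carbons on both sides and no adjacent C=O → ether.
  CH2SCH2: C–S–C linkage → sulfide (thioether).
  CH(COOH): pendant –COOH: carbonyl C bonded to C and –OH → carboxylic acid.
  C≡CH: C≡C triple bond → alkyne.
Ether appears at: CH(OCH3), CH2OCH2, CH2OCH2 → 3.

3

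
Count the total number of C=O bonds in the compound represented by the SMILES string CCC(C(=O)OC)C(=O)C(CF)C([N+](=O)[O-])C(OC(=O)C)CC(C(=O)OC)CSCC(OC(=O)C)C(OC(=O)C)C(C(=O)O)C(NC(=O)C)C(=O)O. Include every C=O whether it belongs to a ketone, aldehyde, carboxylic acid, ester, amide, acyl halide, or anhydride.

9

CH(COOCH3): ester, 1 C=O (running total 1).
CO: ketone, 1 C=O (running total 2).
CH(OCOCH3): ester, 1 C=O (running total 3).
CH(COOCH3): ester, 1 C=O (running total 4).
CH(OCOCH3): ester, 1 C=O (running total 5).
CH(OCOCH3): ester, 1 C=O (running total 6).
CH(COOH): carboxylic acid, 1 C=O (running total 7).
CH(NHCOCH3): amide, 1 C=O (running total 8).
COOH: carboxylic acid, 1 C=O (running total 9).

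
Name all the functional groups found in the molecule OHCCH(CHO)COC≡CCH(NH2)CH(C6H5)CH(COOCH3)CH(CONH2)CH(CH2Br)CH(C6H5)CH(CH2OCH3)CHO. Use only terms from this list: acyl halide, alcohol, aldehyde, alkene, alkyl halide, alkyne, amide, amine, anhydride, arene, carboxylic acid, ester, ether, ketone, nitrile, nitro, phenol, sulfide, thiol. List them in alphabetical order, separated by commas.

aldehyde, alkyl halide, alkyne, amide, amine, arene, ester, ether, ketone

terminal –CHO: carbonyl C bonded to H and C → aldehyde.
pendant –CHO: carbonyl C bonded to C and H → aldehyde.
–C(=O)– with carbon on both sides → ketone.
C≡C triple bond → alkyne.
–NH2 on an sp³ carbon with no adjacent C=O → amine.
pendant –C6H5: benzene ring → arene.
pendant –COOCH3: carbonyl C bonded to C and –OCH3 → ester.
pendant –CONH2: carbonyl C bonded to C and N → amide.
pendant –CH2X: halogen on sp³ carbon → alkyl halide.
pendant –C6H5: benzene ring → arene.
pendant –CH2OCH3: C–O–C linkage → ether.
terminal –CHO: carbonyl C bonded to H and C → aldehyde.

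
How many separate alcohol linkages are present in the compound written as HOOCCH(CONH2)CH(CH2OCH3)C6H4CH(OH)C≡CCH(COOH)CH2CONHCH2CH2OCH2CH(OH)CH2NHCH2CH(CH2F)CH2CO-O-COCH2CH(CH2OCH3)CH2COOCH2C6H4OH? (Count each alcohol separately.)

2

Reading the structure from left to right:
  HOOC: –COOH: carbonyl C bonded to –OH and C → carboxylic acid (the –OH is not a separate alcohol).
  CH(CONH2): pendant –CONH2: carbonyl C bonded to C and N → amide.
  CH(CH2OCH3): pendant –CH2OCH3: C–O–C linkage → ether.
  C6H4: para-disubstituted benzene ring → arene.
  CH(OH): –OH on an sp³ carbon → alcohol (secondary).
  C≡C: C≡C triple bond → alkyne.
  CH(COOH): pendant –COOH: carbonyl C bonded to C and –OH → carboxylic acid.
  CH2CONHCH2: –C(=O)–N– linkage → amide (the N is not an amine).
  CH2OCH2: C–O–C with sp³ carbons on both sides and no adjacent C=O → ether.
  CH(OH): –OH on an sp³ carbon → alcohol (secondary).
  CH2NHCH2: C–N–C with sp³ carbons and no adjacent C=O → amine (secondary).
  CH(CH2F): pendant –CH2X: halogen on sp³ carbon → alkyl halide.
  CH2CO-O-COCH2: two acyl groups sharing one oxygen, –C(=O)–O–C(=O)– → anhydride.
  CH(CH2OCH3): pendant –CH2OCH3: C–O–C linkage → ether.
  CH2COOCH2: –C(=O)–O–C with C on the carbonyl side → ester.
  C6H4OH: –OH attached directly to an aromatic ring → phenol (not alcohol); the ring itself is an arene.
Alcohol appears at: CH(OH), CH(OH) → 2.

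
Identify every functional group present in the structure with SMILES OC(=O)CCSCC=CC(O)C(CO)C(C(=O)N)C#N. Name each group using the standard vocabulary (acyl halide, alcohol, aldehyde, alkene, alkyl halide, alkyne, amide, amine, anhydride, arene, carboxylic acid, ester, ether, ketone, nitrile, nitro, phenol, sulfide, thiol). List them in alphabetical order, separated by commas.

–COOH: carbonyl C bonded to –OH and C → carboxylic acid (the –OH is not a separate alcohol).
C–S–C linkage → sulfide (thioether).
C=C double bond → alkene.
–OH on an sp³ carbon → alcohol (secondary).
pendant –CH2OH on an sp³ backbone C → alcohol.
pendant –CONH2: carbonyl C bonded to C and N → amide.
–C≡N: carbon triple-bonded to nitrogen → nitrile.

alcohol, alkene, amide, carboxylic acid, nitrile, sulfide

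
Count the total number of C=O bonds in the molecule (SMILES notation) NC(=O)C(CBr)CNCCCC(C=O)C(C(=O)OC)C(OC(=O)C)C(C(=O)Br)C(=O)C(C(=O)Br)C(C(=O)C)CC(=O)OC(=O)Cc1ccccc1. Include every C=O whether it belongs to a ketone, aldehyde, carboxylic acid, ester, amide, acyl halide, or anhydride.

10

H2NCO: amide, 1 C=O (running total 1).
CH(CHO): aldehyde, 1 C=O (running total 2).
CH(COOCH3): ester, 1 C=O (running total 3).
CH(OCOCH3): ester, 1 C=O (running total 4).
CH(COBr): acyl halide, 1 C=O (running total 5).
CO: ketone, 1 C=O (running total 6).
CH(COBr): acyl halide, 1 C=O (running total 7).
CH(COCH3): ketone, 1 C=O (running total 8).
CH2CO-O-COCH2: anhydride, 2 C=O (running total 10).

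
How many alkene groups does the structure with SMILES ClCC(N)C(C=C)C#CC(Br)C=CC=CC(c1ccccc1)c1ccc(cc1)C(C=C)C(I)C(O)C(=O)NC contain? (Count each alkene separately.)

4

halogen on an sp³ carbon → alkyl halide.
–NH2 on an sp³ carbon with no adjacent C=O → amine.
pendant –CH=CH2: C=C double bond → alkene.
C≡C triple bond → alkyne.
halogen on an sp³ carbon → alkyl halide.
C=C double bond → alkene.
C=C double bond → alkene.
pendant –C6H5: benzene ring → arene.
para-disubstituted benzene ring → arene.
pendant –CH=CH2: C=C double bond → alkene.
halogen on an sp³ carbon → alkyl halide.
–OH on an sp³ carbon → alcohol (secondary).
–C(=O)NHCH3: carbonyl C bonded to C and to N → amide (the N is not an amine).
Alkene appears at: CH(CH=CH2), CH=CH, CH=CH, CH(CH=CH2) → 4.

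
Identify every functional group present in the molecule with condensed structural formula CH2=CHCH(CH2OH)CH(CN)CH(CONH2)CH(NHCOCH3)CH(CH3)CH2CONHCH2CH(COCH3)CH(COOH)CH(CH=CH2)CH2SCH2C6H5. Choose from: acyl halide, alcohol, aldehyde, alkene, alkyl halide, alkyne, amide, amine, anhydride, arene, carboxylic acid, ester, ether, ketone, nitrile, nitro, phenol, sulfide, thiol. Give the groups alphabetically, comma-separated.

Working along the chain:
  CH2=CH: C=C double bond → alkene.
  CH(CH2OH): pendant –CH2OH on an sp³ backbone C → alcohol.
  CH(CN): pendant –C≡N: nitrile.
  CH(CONH2): pendant –CONH2: carbonyl C bonded to C and N → amide.
  CH(NHCOCH3): pendant –NHC(=O)CH3: N bonded to a carbonyl → amide (not amine).
  CH2CONHCH2: –C(=O)–N– linkage → amide (the N is not an amine).
  CH(COCH3): pendant –COCH3: carbonyl C bonded to two carbons → ketone.
  CH(COOH): pendant –COOH: carbonyl C bonded to C and –OH → carboxylic acid.
  CH(CH=CH2): pendant –CH=CH2: C=C double bond → alkene.
  CH2SCH2: C–S–C linkage → sulfide (thioether).
  C6H5: –C6H5 phenyl ring → arene.

alcohol, alkene, amide, arene, carboxylic acid, ketone, nitrile, sulfide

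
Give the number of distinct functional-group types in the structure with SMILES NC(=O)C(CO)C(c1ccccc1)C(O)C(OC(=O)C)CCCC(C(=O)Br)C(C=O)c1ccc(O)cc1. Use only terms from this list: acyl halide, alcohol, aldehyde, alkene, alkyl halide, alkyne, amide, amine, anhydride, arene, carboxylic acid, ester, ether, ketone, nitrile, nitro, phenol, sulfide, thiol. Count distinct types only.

7

Reading the structure from left to right:
  H2NCO: –C(=O)NH2: carbonyl C bonded to C and to N → amide (the N is not a separate amine).
  CH(CH2OH): pendant –CH2OH on an sp³ backbone C → alcohol.
  CH(C6H5): pendant –C6H5: benzene ring → arene.
  CH(OH): –OH on an sp³ carbon → alcohol (secondary).
  CH(OCOCH3): pendant –OC(=O)CH3: an acyloxy group → ester.
  CH(COBr): pendant –C(=O)X: carbonyl C bonded to C and halogen → acyl halide.
  CH(CHO): pendant –CHO: carbonyl C bonded to C and H → aldehyde.
  C6H4OH: –OH attached directly to an aromatic ring → phenol (not alcohol); the ring itself is an arene.
Distinct types present: acyl halide, alcohol, aldehyde, amide, arene, ester, phenol.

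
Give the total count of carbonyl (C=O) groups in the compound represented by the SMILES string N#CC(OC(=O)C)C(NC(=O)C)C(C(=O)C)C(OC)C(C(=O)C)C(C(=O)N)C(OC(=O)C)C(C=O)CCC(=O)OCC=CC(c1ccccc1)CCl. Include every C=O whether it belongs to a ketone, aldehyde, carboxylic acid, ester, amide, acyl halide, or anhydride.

CH(OCOCH3): ester, 1 C=O (running total 1).
CH(NHCOCH3): amide, 1 C=O (running total 2).
CH(COCH3): ketone, 1 C=O (running total 3).
CH(COCH3): ketone, 1 C=O (running total 4).
CH(CONH2): amide, 1 C=O (running total 5).
CH(OCOCH3): ester, 1 C=O (running total 6).
CH(CHO): aldehyde, 1 C=O (running total 7).
CH2COOCH2: ester, 1 C=O (running total 8).

8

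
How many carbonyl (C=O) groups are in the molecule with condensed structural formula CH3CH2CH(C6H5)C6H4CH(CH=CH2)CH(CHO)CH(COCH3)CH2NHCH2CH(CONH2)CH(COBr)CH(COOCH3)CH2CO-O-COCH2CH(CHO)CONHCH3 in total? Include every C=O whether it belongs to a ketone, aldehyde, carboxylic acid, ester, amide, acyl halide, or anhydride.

9

CH(CHO): aldehyde, 1 C=O (running total 1).
CH(COCH3): ketone, 1 C=O (running total 2).
CH(CONH2): amide, 1 C=O (running total 3).
CH(COBr): acyl halide, 1 C=O (running total 4).
CH(COOCH3): ester, 1 C=O (running total 5).
CH2CO-O-COCH2: anhydride, 2 C=O (running total 7).
CH(CHO): aldehyde, 1 C=O (running total 8).
CONHCH3: amide, 1 C=O (running total 9).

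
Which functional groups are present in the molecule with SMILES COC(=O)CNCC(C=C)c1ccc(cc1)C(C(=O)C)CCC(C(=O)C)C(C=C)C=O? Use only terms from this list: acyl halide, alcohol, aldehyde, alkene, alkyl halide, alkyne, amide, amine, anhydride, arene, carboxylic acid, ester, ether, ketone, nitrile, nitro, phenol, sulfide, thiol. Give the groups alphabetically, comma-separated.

Taking each segment in turn:
  CH3OOC: CH3O–C(=O)–: carbonyl C bonded to C and to –OCH3 → ester (not ketone + ether).
  CH2NHCH2: C–N–C with sp³ carbons and no adjacent C=O → amine (secondary).
  CH(CH=CH2): pendant –CH=CH2: C=C double bond → alkene.
  C6H4: para-disubstituted benzene ring → arene.
  CH(COCH3): pendant –COCH3: carbonyl C bonded to two carbons → ketone.
  CH(COCH3): pendant –COCH3: carbonyl C bonded to two carbons → ketone.
  CH(CH=CH2): pendant –CH=CH2: C=C double bond → alkene.
  CHO: terminal –CHO: carbonyl C bonded to H and C → aldehyde.

aldehyde, alkene, amine, arene, ester, ketone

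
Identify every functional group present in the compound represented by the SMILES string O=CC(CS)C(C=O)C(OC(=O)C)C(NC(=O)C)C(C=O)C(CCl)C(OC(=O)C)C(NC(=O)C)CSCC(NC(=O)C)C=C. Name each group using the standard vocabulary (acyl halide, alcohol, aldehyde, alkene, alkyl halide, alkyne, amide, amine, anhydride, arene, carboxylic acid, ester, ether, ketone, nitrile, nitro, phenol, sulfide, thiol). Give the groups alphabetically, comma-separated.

aldehyde, alkene, alkyl halide, amide, ester, sulfide, thiol

terminal –CHO: carbonyl C bonded to H and C → aldehyde.
pendant –CH2SH → thiol.
pendant –CHO: carbonyl C bonded to C and H → aldehyde.
pendant –OC(=O)CH3: an acyloxy group → ester.
pendant –NHC(=O)CH3: N bonded to a carbonyl → amide (not amine).
pendant –CHO: carbonyl C bonded to C and H → aldehyde.
pendant –CH2X: halogen on sp³ carbon → alkyl halide.
pendant –OC(=O)CH3: an acyloxy group → ester.
pendant –NHC(=O)CH3: N bonded to a carbonyl → amide (not amine).
C–S–C linkage → sulfide (thioether).
pendant –NHC(=O)CH3: N bonded to a carbonyl → amide (not amine).
C=C double bond → alkene.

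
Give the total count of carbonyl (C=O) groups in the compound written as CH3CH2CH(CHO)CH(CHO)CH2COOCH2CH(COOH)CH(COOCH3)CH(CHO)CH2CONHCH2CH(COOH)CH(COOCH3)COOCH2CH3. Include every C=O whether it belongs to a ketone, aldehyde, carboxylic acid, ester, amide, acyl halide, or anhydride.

CH(CHO): aldehyde, 1 C=O (running total 1).
CH(CHO): aldehyde, 1 C=O (running total 2).
CH2COOCH2: ester, 1 C=O (running total 3).
CH(COOH): carboxylic acid, 1 C=O (running total 4).
CH(COOCH3): ester, 1 C=O (running total 5).
CH(CHO): aldehyde, 1 C=O (running total 6).
CH2CONHCH2: amide, 1 C=O (running total 7).
CH(COOH): carboxylic acid, 1 C=O (running total 8).
CH(COOCH3): ester, 1 C=O (running total 9).
COOCH2CH3: ester, 1 C=O (running total 10).

10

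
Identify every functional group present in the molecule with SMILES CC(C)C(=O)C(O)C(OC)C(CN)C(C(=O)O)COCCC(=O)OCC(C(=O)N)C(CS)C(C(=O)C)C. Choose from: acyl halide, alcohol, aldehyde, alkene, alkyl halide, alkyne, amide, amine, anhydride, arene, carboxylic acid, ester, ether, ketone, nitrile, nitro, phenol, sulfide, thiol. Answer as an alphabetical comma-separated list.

alcohol, amide, amine, carboxylic acid, ester, ether, ketone, thiol

Reading the structure from left to right:
  CO: –C(=O)– with carbon on both sides → ketone.
  CH(OH): –OH on an sp³ carbon → alcohol (secondary).
  CH(OCH3): pendant –OCH3: C–O–C with sp³ C, no adjacent C=O → ether.
  CH(CH2NH2): pendant –CH2NH2: N on sp³ C, no adjacent C=O → amine.
  CH(COOH): pendant –COOH: carbonyl C bonded to C and –OH → carboxylic acid.
  CH2OCH2: C–O–C with sp³ carbons on both sides and no adjacent C=O → ether.
  CH2COOCH2: –C(=O)–O–C with C on the carbonyl side → ester.
  CH(CONH2): pendant –CONH2: carbonyl C bonded to C and N → amide.
  CH(CH2SH): pendant –CH2SH → thiol.
  CH(COCH3): pendant –COCH3: carbonyl C bonded to two carbons → ketone.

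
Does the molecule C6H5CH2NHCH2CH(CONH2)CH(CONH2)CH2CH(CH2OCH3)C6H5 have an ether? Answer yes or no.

yes

Taking each segment in turn:
  C6H5: C6H5– phenyl ring → arene.
  CH2NHCH2: C–N–C with sp³ carbons and no adjacent C=O → amine (secondary).
  CH(CONH2): pendant –CONH2: carbonyl C bonded to C and N → amide.
  CH(CONH2): pendant –CONH2: carbonyl C bonded to C and N → amide.
  CH(CH2OCH3): pendant –CH2OCH3: C–O–C linkage → ether.
  C6H5: –C6H5 phenyl ring → arene.
The CH(CH2OCH3) segment supplies the ether: pendant –CH2OCH3: C–O–C linkage → ether.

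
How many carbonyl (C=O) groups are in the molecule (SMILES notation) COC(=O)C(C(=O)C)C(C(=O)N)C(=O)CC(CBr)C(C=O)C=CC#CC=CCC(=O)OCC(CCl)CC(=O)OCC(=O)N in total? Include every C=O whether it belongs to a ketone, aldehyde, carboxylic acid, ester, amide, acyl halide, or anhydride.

CH3OOC: ester, 1 C=O (running total 1).
CH(COCH3): ketone, 1 C=O (running total 2).
CH(CONH2): amide, 1 C=O (running total 3).
CO: ketone, 1 C=O (running total 4).
CH(CHO): aldehyde, 1 C=O (running total 5).
CH2COOCH2: ester, 1 C=O (running total 6).
CH2COOCH2: ester, 1 C=O (running total 7).
CONH2: amide, 1 C=O (running total 8).

8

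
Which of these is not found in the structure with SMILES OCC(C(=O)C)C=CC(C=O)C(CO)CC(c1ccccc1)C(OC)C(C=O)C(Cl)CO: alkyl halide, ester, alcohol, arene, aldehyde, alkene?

ester

alkyl halide: present (CH(Cl) — halogen on an sp³ carbon → alkyl halide).
alcohol: present (HOCH2 — HO– on an sp³ carbon → alcohol).
arene: present (CH(C6H5) — pendant –C6H5: benzene ring → arene).
alkene: present (CH=CH — C=C double bond → alkene).
aldehyde: present (CH(CHO) — pendant –CHO: carbonyl C bonded to C and H → aldehyde).
ester: no segment matches this pattern.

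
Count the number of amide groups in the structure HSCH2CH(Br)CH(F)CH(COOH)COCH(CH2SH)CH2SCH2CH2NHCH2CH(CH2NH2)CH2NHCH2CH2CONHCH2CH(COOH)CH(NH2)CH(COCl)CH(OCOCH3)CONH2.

Taking each segment in turn:
  HSCH2: –SH on an sp³ carbon → thiol.
  CH(Br): halogen on an sp³ carbon → alkyl halide.
  CH(F): halogen on an sp³ carbon → alkyl halide.
  CH(COOH): pendant –COOH: carbonyl C bonded to C and –OH → carboxylic acid.
  CO: –C(=O)– with carbon on both sides → ketone.
  CH(CH2SH): pendant –CH2SH → thiol.
  CH2SCH2: C–S–C linkage → sulfide (thioether).
  CH2NHCH2: C–N–C with sp³ carbons and no adjacent C=O → amine (secondary).
  CH(CH2NH2): pendant –CH2NH2: N on sp³ C, no adjacent C=O → amine.
  CH2NHCH2: C–N–C with sp³ carbons and no adjacent C=O → amine (secondary).
  CH2CONHCH2: –C(=O)–N– linkage → amide (the N is not an amine).
  CH(COOH): pendant –COOH: carbonyl C bonded to C and –OH → carboxylic acid.
  CH(NH2): –NH2 on an sp³ carbon with no adjacent C=O → amine.
  CH(COCl): pendant –C(=O)X: carbonyl C bonded to C and halogen → acyl halide.
  CH(OCOCH3): pendant –OC(=O)CH3: an acyloxy group → ester.
  CONH2: –C(=O)NH2: carbonyl C bonded to C and to N → amide (the N is not a separate amine).
Amide appears at: CH2CONHCH2, CONH2 → 2.

2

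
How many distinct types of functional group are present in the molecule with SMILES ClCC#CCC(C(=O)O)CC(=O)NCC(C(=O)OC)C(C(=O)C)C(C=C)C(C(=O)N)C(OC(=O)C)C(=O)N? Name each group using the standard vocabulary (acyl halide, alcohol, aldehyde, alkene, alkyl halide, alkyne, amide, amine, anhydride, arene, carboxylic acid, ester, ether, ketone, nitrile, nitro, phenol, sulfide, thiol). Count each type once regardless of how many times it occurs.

7

halogen on an sp³ carbon → alkyl halide.
C≡C triple bond → alkyne.
pendant –COOH: carbonyl C bonded to C and –OH → carboxylic acid.
–C(=O)–N– linkage → amide (the N is not an amine).
pendant –COOCH3: carbonyl C bonded to C and –OCH3 → ester.
pendant –COCH3: carbonyl C bonded to two carbons → ketone.
pendant –CH=CH2: C=C double bond → alkene.
pendant –CONH2: carbonyl C bonded to C and N → amide.
pendant –OC(=O)CH3: an acyloxy group → ester.
–C(=O)NH2: carbonyl C bonded to C and to N → amide (the N is not a separate amine).
Distinct types present: alkene, alkyl halide, alkyne, amide, carboxylic acid, ester, ketone.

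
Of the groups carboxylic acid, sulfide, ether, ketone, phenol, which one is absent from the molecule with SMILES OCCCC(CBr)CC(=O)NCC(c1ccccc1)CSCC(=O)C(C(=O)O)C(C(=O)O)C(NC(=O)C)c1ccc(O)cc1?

carboxylic acid: present (CH(COOH) — pendant –COOH: carbonyl C bonded to C and –OH → carboxylic acid).
ketone: present (CO — –C(=O)– with carbon on both sides → ketone).
sulfide: present (CH2SCH2 — C–S–C linkage → sulfide (thioether)).
phenol: present (C6H4OH — –OH attached directly to an aromatic ring → phenol (not alcohol); the ring itself is an arene).
ether: no segment matches this pattern.

ether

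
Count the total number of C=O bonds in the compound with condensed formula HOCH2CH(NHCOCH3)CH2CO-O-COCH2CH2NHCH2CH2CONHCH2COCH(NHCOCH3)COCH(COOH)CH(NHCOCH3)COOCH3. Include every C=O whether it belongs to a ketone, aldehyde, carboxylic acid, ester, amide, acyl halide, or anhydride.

10

CH(NHCOCH3): amide, 1 C=O (running total 1).
CH2CO-O-COCH2: anhydride, 2 C=O (running total 3).
CH2CONHCH2: amide, 1 C=O (running total 4).
CO: ketone, 1 C=O (running total 5).
CH(NHCOCH3): amide, 1 C=O (running total 6).
CO: ketone, 1 C=O (running total 7).
CH(COOH): carboxylic acid, 1 C=O (running total 8).
CH(NHCOCH3): amide, 1 C=O (running total 9).
COOCH3: ester, 1 C=O (running total 10).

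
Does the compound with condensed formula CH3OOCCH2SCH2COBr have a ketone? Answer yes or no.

CH3O–C(=O)–: carbonyl C bonded to C and to –OCH3 → ester (not ketone + ether).
C–S–C linkage → sulfide (thioether).
–C(=O)Br: carbonyl C bonded to C and to a halogen → acyl halide (not alkyl halide).
In CH3OOC, the C=O is bonded to an –O–C group, which defines an ester, not a ketone. In COBr, the C=O is bonded to a halogen, which defines an acyl halide, not a ketone.
The groups actually present are: acyl halide, ester, sulfide.

no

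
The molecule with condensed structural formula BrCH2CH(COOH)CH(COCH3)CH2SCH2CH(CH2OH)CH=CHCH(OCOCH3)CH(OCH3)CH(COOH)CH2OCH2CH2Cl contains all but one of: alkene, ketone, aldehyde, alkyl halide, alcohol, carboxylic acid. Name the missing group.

alkene: present (CH=CH — C=C double bond → alkene).
alcohol: present (CH(CH2OH) — pendant –CH2OH on an sp³ backbone C → alcohol).
carboxylic acid: present (CH(COOH) — pendant –COOH: carbonyl C bonded to C and –OH → carboxylic acid).
ketone: present (CH(COCH3) — pendant –COCH3: carbonyl C bonded to two carbons → ketone).
alkyl halide: present (BrCH2 — halogen on an sp³ carbon → alkyl halide).
aldehyde: absent. In CH(COCH3), the carbonyl carbon is bonded to two carbons, so it is a ketone, not an aldehyde. In CH(COOH), the carbonyl carbon bears –OH, not –H, so it is a carboxylic acid.

aldehyde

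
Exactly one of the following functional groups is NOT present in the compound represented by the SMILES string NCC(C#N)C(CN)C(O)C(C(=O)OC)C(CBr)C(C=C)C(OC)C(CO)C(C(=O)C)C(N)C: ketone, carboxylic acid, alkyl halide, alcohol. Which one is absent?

carboxylic acid

alkyl halide: present (CH(CH2Br) — pendant –CH2X: halogen on sp³ carbon → alkyl halide).
ketone: present (CH(COCH3) — pendant –COCH3: carbonyl C bonded to two carbons → ketone).
alcohol: present (CH(OH) — –OH on an sp³ carbon → alcohol (secondary)).
carboxylic acid: absent. In CH(COOCH3), the acyl oxygen is bonded to carbon (–O–C), not to H, so this is an ester.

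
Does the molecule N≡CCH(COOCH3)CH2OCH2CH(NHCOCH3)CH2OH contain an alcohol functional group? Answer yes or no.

Reading the structure from left to right:
  N≡C: N≡C–: carbon triple-bonded to nitrogen → nitrile.
  CH(COOCH3): pendant –COOCH3: carbonyl C bonded to C and –OCH3 → ester.
  CH2OCH2: C–O–C with sp³ carbons on both sides and no adjacent C=O → ether.
  CH(NHCOCH3): pendant –NHC(=O)CH3: N bonded to a carbonyl → amide (not amine).
  CH2OH: –OH on an sp³ carbon → alcohol.
The CH2OH segment supplies the alcohol: –OH on an sp³ carbon → alcohol.

yes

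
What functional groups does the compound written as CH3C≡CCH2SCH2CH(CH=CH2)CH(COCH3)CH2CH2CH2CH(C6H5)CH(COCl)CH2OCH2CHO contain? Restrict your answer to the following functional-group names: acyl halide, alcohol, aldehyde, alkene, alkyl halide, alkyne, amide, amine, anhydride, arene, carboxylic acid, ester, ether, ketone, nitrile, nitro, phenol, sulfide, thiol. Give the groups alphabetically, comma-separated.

Working along the chain:
  C≡C: C≡C triple bond → alkyne.
  CH2SCH2: C–S–C linkage → sulfide (thioether).
  CH(CH=CH2): pendant –CH=CH2: C=C double bond → alkene.
  CH(COCH3): pendant –COCH3: carbonyl C bonded to two carbons → ketone.
  CH(C6H5): pendant –C6H5: benzene ring → arene.
  CH(COCl): pendant –C(=O)X: carbonyl C bonded to C and halogen → acyl halide.
  CH2OCH2: C–O–C with sp³ carbons on both sides and no adjacent C=O → ether.
  CHO: terminal –CHO: carbonyl C bonded to H and C → aldehyde.

acyl halide, aldehyde, alkene, alkyne, arene, ether, ketone, sulfide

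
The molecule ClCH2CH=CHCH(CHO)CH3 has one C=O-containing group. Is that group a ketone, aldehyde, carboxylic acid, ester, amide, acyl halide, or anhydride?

The carbonyl is in the CH(CHO) segment: pendant –CHO: carbonyl C bonded to C and H → aldehyde.

aldehyde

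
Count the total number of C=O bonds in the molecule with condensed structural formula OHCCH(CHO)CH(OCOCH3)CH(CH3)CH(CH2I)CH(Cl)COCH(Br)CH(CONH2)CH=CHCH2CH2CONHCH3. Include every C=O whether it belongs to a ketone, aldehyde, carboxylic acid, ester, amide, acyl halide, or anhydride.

OHC: aldehyde, 1 C=O (running total 1).
CH(CHO): aldehyde, 1 C=O (running total 2).
CH(OCOCH3): ester, 1 C=O (running total 3).
CO: ketone, 1 C=O (running total 4).
CH(CONH2): amide, 1 C=O (running total 5).
CONHCH3: amide, 1 C=O (running total 6).

6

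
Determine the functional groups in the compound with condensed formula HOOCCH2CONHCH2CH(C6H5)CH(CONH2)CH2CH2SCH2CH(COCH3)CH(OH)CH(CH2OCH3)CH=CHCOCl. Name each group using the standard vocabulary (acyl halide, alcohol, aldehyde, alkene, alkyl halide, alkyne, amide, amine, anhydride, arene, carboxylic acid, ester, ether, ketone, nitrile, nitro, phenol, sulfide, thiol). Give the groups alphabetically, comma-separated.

acyl halide, alcohol, alkene, amide, arene, carboxylic acid, ether, ketone, sulfide

Working along the chain:
  HOOC: –COOH: carbonyl C bonded to –OH and C → carboxylic acid (the –OH is not a separate alcohol).
  CH2CONHCH2: –C(=O)–N– linkage → amide (the N is not an amine).
  CH(C6H5): pendant –C6H5: benzene ring → arene.
  CH(CONH2): pendant –CONH2: carbonyl C bonded to C and N → amide.
  CH2SCH2: C–S–C linkage → sulfide (thioether).
  CH(COCH3): pendant –COCH3: carbonyl C bonded to two carbons → ketone.
  CH(OH): –OH on an sp³ carbon → alcohol (secondary).
  CH(CH2OCH3): pendant –CH2OCH3: C–O–C linkage → ether.
  CH=CH: C=C double bond → alkene.
  COCl: –C(=O)Cl: carbonyl C bonded to C and to a halogen → acyl halide (not alkyl halide).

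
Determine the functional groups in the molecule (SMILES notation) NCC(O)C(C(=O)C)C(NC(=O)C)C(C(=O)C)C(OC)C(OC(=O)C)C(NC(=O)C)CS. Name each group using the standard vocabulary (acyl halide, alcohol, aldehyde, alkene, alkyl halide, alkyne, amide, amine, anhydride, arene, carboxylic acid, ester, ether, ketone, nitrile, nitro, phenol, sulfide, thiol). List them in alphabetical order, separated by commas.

alcohol, amide, amine, ester, ether, ketone, thiol

Taking each segment in turn:
  H2NCH2: –NH2 on an sp³ carbon with no adjacent C=O → amine.
  CH(OH): –OH on an sp³ carbon → alcohol (secondary).
  CH(COCH3): pendant –COCH3: carbonyl C bonded to two carbons → ketone.
  CH(NHCOCH3): pendant –NHC(=O)CH3: N bonded to a carbonyl → amide (not amine).
  CH(COCH3): pendant –COCH3: carbonyl C bonded to two carbons → ketone.
  CH(OCH3): pendant –OCH3: C–O–C with sp³ C, no adjacent C=O → ether.
  CH(OCOCH3): pendant –OC(=O)CH3: an acyloxy group → ester.
  CH(NHCOCH3): pendant –NHC(=O)CH3: N bonded to a carbonyl → amide (not amine).
  CH2SH: –SH on an sp³ carbon → thiol.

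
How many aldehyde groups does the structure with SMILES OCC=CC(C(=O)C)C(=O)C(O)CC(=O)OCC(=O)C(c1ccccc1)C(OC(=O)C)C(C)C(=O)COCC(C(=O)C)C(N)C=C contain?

Working along the chain:
  HOCH2: HO– on an sp³ carbon → alcohol.
  CH=CH: C=C double bond → alkene.
  CH(COCH3): pendant –COCH3: carbonyl C bonded to two carbons → ketone.
  CO: –C(=O)– with carbon on both sides → ketone.
  CH(OH): –OH on an sp³ carbon → alcohol (secondary).
  CH2COOCH2: –C(=O)–O–C with C on the carbonyl side → ester.
  CO: –C(=O)– with carbon on both sides → ketone.
  CH(C6H5): pendant –C6H5: benzene ring → arene.
  CH(OCOCH3): pendant –OC(=O)CH3: an acyloxy group → ester.
  CO: –C(=O)– with carbon on both sides → ketone.
  CH2OCH2: C–O–C with sp³ carbons on both sides and no adjacent C=O → ether.
  CH(COCH3): pendant –COCH3: carbonyl C bonded to two carbons → ketone.
  CH(NH2): –NH2 on an sp³ carbon with no adjacent C=O → amine.
  CH=CH2: C=C double bond → alkene.
No segment is a aldehyde: CH(COCH3) is ketone, not aldehyde; CO is ketone, not aldehyde; CH2COOCH2 is ester, not aldehyde. → 0.

0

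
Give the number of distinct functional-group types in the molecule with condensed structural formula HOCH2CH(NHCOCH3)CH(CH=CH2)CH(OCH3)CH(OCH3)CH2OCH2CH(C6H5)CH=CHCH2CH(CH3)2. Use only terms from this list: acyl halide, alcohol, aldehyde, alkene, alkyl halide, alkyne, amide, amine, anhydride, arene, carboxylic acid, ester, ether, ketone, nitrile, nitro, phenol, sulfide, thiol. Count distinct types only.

Working along the chain:
  HOCH2: HO– on an sp³ carbon → alcohol.
  CH(NHCOCH3): pendant –NHC(=O)CH3: N bonded to a carbonyl → amide (not amine).
  CH(CH=CH2): pendant –CH=CH2: C=C double bond → alkene.
  CH(OCH3): pendant –OCH3: C–O–C with sp³ C, no adjacent C=O → ether.
  CH(OCH3): pendant –OCH3: C–O–C with sp³ C, no adjacent C=O → ether.
  CH2OCH2: C–O–C with sp³ carbons on both sides and no adjacent C=O → ether.
  CH(C6H5): pendant –C6H5: benzene ring → arene.
  CH=CH: C=C double bond → alkene.
Distinct types present: alcohol, alkene, amide, arene, ether.

5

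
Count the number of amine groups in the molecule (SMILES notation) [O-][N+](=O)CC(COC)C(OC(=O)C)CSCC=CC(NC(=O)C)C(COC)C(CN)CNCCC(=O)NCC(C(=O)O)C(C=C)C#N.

2

Taking each segment in turn:
  O2NCH2: –NO2 on carbon → nitro group.
  CH(CH2OCH3): pendant –CH2OCH3: C–O–C linkage → ether.
  CH(OCOCH3): pendant –OC(=O)CH3: an acyloxy group → ester.
  CH2SCH2: C–S–C linkage → sulfide (thioether).
  CH=CH: C=C double bond → alkene.
  CH(NHCOCH3): pendant –NHC(=O)CH3: N bonded to a carbonyl → amide (not amine).
  CH(CH2OCH3): pendant –CH2OCH3: C–O–C linkage → ether.
  CH(CH2NH2): pendant –CH2NH2: N on sp³ C, no adjacent C=O → amine.
  CH2NHCH2: C–N–C with sp³ carbons and no adjacent C=O → amine (secondary).
  CH2CONHCH2: –C(=O)–N– linkage → amide (the N is not an amine).
  CH(COOH): pendant –COOH: carbonyl C bonded to C and –OH → carboxylic acid.
  CH(CH=CH2): pendant –CH=CH2: C=C double bond → alkene.
  CN: –C≡N: carbon triple-bonded to nitrogen → nitrile.
Amine appears at: CH(CH2NH2), CH2NHCH2 → 2.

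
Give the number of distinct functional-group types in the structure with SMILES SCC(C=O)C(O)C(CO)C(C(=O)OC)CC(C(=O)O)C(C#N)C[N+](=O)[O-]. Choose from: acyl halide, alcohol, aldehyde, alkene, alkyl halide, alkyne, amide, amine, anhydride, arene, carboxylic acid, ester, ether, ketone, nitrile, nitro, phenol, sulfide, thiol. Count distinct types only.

Working along the chain:
  HSCH2: –SH on an sp³ carbon → thiol.
  CH(CHO): pendant –CHO: carbonyl C bonded to C and H → aldehyde.
  CH(OH): –OH on an sp³ carbon → alcohol (secondary).
  CH(CH2OH): pendant –CH2OH on an sp³ backbone C → alcohol.
  CH(COOCH3): pendant –COOCH3: carbonyl C bonded to C and –OCH3 → ester.
  CH(COOH): pendant –COOH: carbonyl C bonded to C and –OH → carboxylic acid.
  CH(CN): pendant –C≡N: nitrile.
  CH2NO2: –NO2 on carbon → nitro group.
Distinct types present: alcohol, aldehyde, carboxylic acid, ester, nitrile, nitro, thiol.

7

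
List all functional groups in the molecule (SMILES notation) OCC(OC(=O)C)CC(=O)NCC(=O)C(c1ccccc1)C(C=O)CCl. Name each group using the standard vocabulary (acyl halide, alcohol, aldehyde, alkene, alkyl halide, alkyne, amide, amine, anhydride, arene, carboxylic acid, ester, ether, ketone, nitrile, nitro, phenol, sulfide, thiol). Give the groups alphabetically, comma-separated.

HO– on an sp³ carbon → alcohol.
pendant –OC(=O)CH3: an acyloxy group → ester.
–C(=O)–N– linkage → amide (the N is not an amine).
–C(=O)– with carbon on both sides → ketone.
pendant –C6H5: benzene ring → arene.
pendant –CHO: carbonyl C bonded to C and H → aldehyde.
halogen on an sp³ carbon → alkyl halide.

alcohol, aldehyde, alkyl halide, amide, arene, ester, ketone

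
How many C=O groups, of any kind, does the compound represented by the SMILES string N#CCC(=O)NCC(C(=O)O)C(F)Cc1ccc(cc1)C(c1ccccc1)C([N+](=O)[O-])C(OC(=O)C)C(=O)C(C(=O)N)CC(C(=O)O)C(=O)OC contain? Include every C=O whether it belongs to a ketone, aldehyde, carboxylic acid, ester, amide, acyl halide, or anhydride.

7

CH2CONHCH2: amide, 1 C=O (running total 1).
CH(COOH): carboxylic acid, 1 C=O (running total 2).
CH(OCOCH3): ester, 1 C=O (running total 3).
CO: ketone, 1 C=O (running total 4).
CH(CONH2): amide, 1 C=O (running total 5).
CH(COOH): carboxylic acid, 1 C=O (running total 6).
COOCH3: ester, 1 C=O (running total 7).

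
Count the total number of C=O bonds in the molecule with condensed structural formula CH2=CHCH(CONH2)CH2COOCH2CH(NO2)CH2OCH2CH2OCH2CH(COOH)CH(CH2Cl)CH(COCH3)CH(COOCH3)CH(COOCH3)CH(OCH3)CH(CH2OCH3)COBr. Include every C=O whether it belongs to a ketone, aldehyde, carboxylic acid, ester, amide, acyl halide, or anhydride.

7

CH(CONH2): amide, 1 C=O (running total 1).
CH2COOCH2: ester, 1 C=O (running total 2).
CH(COOH): carboxylic acid, 1 C=O (running total 3).
CH(COCH3): ketone, 1 C=O (running total 4).
CH(COOCH3): ester, 1 C=O (running total 5).
CH(COOCH3): ester, 1 C=O (running total 6).
COBr: acyl halide, 1 C=O (running total 7).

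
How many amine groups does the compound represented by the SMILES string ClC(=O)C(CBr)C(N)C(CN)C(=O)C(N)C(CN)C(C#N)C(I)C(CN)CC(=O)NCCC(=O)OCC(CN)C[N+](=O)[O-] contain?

Reading the structure from left to right:
  ClCO: –C(=O)Cl: carbonyl C bonded to C and to a halogen → acyl halide (not alkyl halide).
  CH(CH2Br): pendant –CH2X: halogen on sp³ carbon → alkyl halide.
  CH(NH2): –NH2 on an sp³ carbon with no adjacent C=O → amine.
  CH(CH2NH2): pendant –CH2NH2: N on sp³ C, no adjacent C=O → amine.
  CO: –C(=O)– with carbon on both sides → ketone.
  CH(NH2): –NH2 on an sp³ carbon with no adjacent C=O → amine.
  CH(CH2NH2): pendant –CH2NH2: N on sp³ C, no adjacent C=O → amine.
  CH(CN): pendant –C≡N: nitrile.
  CH(I): halogen on an sp³ carbon → alkyl halide.
  CH(CH2NH2): pendant –CH2NH2: N on sp³ C, no adjacent C=O → amine.
  CH2CONHCH2: –C(=O)–N– linkage → amide (the N is not an amine).
  CH2COOCH2: –C(=O)–O–C with C on the carbonyl side → ester.
  CH(CH2NH2): pendant –CH2NH2: N on sp³ C, no adjacent C=O → amine.
  CH2NO2: –NO2 on carbon → nitro group.
Amine appears at: CH(NH2), CH(CH2NH2), CH(NH2), CH(CH2NH2), CH(CH2NH2), CH(CH2NH2) → 6.

6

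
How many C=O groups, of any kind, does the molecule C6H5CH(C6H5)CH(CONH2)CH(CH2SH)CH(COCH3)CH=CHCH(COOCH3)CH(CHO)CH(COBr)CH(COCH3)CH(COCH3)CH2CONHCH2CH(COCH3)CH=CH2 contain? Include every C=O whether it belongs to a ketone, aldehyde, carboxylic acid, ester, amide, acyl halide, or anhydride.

CH(CONH2): amide, 1 C=O (running total 1).
CH(COCH3): ketone, 1 C=O (running total 2).
CH(COOCH3): ester, 1 C=O (running total 3).
CH(CHO): aldehyde, 1 C=O (running total 4).
CH(COBr): acyl halide, 1 C=O (running total 5).
CH(COCH3): ketone, 1 C=O (running total 6).
CH(COCH3): ketone, 1 C=O (running total 7).
CH2CONHCH2: amide, 1 C=O (running total 8).
CH(COCH3): ketone, 1 C=O (running total 9).

9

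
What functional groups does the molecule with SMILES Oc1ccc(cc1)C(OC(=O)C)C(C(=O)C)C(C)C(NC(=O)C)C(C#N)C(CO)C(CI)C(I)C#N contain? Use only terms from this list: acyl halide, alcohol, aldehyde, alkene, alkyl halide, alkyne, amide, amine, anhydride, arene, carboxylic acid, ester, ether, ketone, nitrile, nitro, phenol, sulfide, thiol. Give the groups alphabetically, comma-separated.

alcohol, alkyl halide, amide, arene, ester, ketone, nitrile, phenol

Taking each segment in turn:
  HOC6H4: –OH attached directly to an aromatic ring → phenol (not alcohol); the ring itself is an arene.
  CH(OCOCH3): pendant –OC(=O)CH3: an acyloxy group → ester.
  CH(COCH3): pendant –COCH3: carbonyl C bonded to two carbons → ketone.
  CH(NHCOCH3): pendant –NHC(=O)CH3: N bonded to a carbonyl → amide (not amine).
  CH(CN): pendant –C≡N: nitrile.
  CH(CH2OH): pendant –CH2OH on an sp³ backbone C → alcohol.
  CH(CH2I): pendant –CH2X: halogen on sp³ carbon → alkyl halide.
  CH(I): halogen on an sp³ carbon → alkyl halide.
  CN: –C≡N: carbon triple-bonded to nitrogen → nitrile.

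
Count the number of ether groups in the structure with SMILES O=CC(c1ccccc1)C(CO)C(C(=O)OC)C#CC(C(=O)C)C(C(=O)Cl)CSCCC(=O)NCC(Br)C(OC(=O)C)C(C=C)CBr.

0

Taking each segment in turn:
  OHC: terminal –CHO: carbonyl C bonded to H and C → aldehyde.
  CH(C6H5): pendant –C6H5: benzene ring → arene.
  CH(CH2OH): pendant –CH2OH on an sp³ backbone C → alcohol.
  CH(COOCH3): pendant –COOCH3: carbonyl C bonded to C and –OCH3 → ester.
  C≡C: C≡C triple bond → alkyne.
  CH(COCH3): pendant –COCH3: carbonyl C bonded to two carbons → ketone.
  CH(COCl): pendant –C(=O)X: carbonyl C bonded to C and halogen → acyl halide.
  CH2SCH2: C–S–C linkage → sulfide (thioether).
  CH2CONHCH2: –C(=O)–N– linkage → amide (the N is not an amine).
  CH(Br): halogen on an sp³ carbon → alkyl halide.
  CH(OCOCH3): pendant –OC(=O)CH3: an acyloxy group → ester.
  CH(CH=CH2): pendant –CH=CH2: C=C double bond → alkene.
  CH2Br: halogen on an sp³ carbon → alkyl halide.
No segment is a ether: CH(CH2OH) is alcohol, not ether; CH(COOCH3) is ester, not ether; CH2SCH2 is sulfide, not ether. → 0.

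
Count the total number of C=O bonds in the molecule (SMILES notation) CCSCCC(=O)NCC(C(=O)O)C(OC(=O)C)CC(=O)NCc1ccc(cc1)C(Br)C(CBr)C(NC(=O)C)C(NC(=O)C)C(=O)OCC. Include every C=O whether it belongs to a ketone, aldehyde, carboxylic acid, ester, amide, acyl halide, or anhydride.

CH2CONHCH2: amide, 1 C=O (running total 1).
CH(COOH): carboxylic acid, 1 C=O (running total 2).
CH(OCOCH3): ester, 1 C=O (running total 3).
CH2CONHCH2: amide, 1 C=O (running total 4).
CH(NHCOCH3): amide, 1 C=O (running total 5).
CH(NHCOCH3): amide, 1 C=O (running total 6).
COOCH2CH3: ester, 1 C=O (running total 7).

7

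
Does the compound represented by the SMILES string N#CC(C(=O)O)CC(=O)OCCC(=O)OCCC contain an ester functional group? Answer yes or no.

yes

Working along the chain:
  N≡C: N≡C–: carbon triple-bonded to nitrogen → nitrile.
  CH(COOH): pendant –COOH: carbonyl C bonded to C and –OH → carboxylic acid.
  CH2COOCH2: –C(=O)–O–C with C on the carbonyl side → ester.
  CH2COOCH2: –C(=O)–O–C with C on the carbonyl side → ester.
The CH2COOCH2 segment supplies the ester: –C(=O)–O–C with C on the carbonyl side → ester.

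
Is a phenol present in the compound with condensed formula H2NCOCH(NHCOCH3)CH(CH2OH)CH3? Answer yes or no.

–C(=O)NH2: carbonyl C bonded to C and to N → amide (the N is not a separate amine).
pendant –NHC(=O)CH3: N bonded to a carbonyl → amide (not amine).
pendant –CH2OH on an sp³ backbone C → alcohol.
In CH(CH2OH), the –OH is on an sp³ carbon, not on an aromatic ring, so it is an alcohol.
The groups actually present are: alcohol, amide.

no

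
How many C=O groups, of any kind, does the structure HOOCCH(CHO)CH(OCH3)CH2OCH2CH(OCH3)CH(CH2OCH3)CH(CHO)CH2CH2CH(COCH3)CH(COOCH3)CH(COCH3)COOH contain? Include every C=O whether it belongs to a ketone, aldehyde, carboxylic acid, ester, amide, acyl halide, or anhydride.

HOOC: carboxylic acid, 1 C=O (running total 1).
CH(CHO): aldehyde, 1 C=O (running total 2).
CH(CHO): aldehyde, 1 C=O (running total 3).
CH(COCH3): ketone, 1 C=O (running total 4).
CH(COOCH3): ester, 1 C=O (running total 5).
CH(COCH3): ketone, 1 C=O (running total 6).
COOH: carboxylic acid, 1 C=O (running total 7).

7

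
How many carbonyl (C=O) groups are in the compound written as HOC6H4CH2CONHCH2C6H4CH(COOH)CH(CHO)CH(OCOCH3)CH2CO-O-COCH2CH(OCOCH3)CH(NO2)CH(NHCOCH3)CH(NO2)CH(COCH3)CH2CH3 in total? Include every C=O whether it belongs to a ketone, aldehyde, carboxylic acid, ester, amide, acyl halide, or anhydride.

9

CH2CONHCH2: amide, 1 C=O (running total 1).
CH(COOH): carboxylic acid, 1 C=O (running total 2).
CH(CHO): aldehyde, 1 C=O (running total 3).
CH(OCOCH3): ester, 1 C=O (running total 4).
CH2CO-O-COCH2: anhydride, 2 C=O (running total 6).
CH(OCOCH3): ester, 1 C=O (running total 7).
CH(NHCOCH3): amide, 1 C=O (running total 8).
CH(COCH3): ketone, 1 C=O (running total 9).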